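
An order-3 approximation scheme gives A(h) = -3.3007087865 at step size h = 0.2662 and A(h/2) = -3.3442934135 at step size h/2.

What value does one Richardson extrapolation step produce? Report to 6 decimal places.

-3.350520

r = 3: numerator weight 8, denominator 7.
8*(-3.3442934135) = -26.7543473080; (-26.7543473080) − (-3.3007087865) = -23.4536385215
(8*(-3.3442934135) − (-3.3007087865))/(8 − 1) = -3.3505197888
Gap between inputs: 4.358e-02; correction applied: −0.0062263753.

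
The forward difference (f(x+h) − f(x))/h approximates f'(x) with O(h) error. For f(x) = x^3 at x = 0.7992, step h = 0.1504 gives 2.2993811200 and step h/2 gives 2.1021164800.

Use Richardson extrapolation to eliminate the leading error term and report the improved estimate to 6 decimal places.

r = 1, so 2^r = 2.
Weighted: 4.2042329600 − 2.2993811200 = 1.9048518400
1.9048518400 ÷ 1 = 1.9048518400

1.904852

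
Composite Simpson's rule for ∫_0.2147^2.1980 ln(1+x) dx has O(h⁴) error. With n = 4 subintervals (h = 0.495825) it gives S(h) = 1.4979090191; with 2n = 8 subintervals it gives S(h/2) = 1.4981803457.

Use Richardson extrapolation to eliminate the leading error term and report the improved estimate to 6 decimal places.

Leading term ∝ h^4; use weight 16 = 2^4.
Weighted: 23.9708855312 − 1.4979090191 = 22.4729765121
Divide by 2^4 − 1 = 15.
Result: 1.4981984341

1.498198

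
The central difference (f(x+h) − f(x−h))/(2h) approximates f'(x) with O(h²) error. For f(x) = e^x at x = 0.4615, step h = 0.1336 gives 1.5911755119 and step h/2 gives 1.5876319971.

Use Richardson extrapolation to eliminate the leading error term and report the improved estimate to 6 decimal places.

1.586451

Error is O(h^2); halving h shrinks it by 2^2 = 4.
4 × 1.5876319971 = 6.3505279884; 6.3505279884 − 1.5911755119 = 4.7593524765
Denominator 4 − 1 = 3.
So the Richardson estimate is 1.5864508255.
Correction |R − A(h/2)| = 1.181e-03; gap |A(h/2) − A(h)| = 3.544e-03.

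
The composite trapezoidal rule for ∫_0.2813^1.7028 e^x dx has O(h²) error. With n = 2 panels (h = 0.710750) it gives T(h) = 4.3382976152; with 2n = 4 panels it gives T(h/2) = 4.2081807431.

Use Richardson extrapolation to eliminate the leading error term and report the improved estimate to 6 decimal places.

4.164808

The method has order 2: 2^2 = 4.
Numerator 4·A(h/2) − A(h) = 4·4.2081807431 − 4.3382976152 = 12.4944253572
Divide by 2^2 − 1 = 3.
(4·4.2081807431 − 4.3382976152)/(4 − 1) = 4.1648084524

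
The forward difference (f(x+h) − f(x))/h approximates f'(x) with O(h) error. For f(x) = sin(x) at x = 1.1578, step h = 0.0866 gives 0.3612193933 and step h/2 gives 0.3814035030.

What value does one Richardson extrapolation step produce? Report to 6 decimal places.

0.401588

With r = 1 the leading error scales as h^1, so the weight is 2^1 = 2.
Top: 2(0.3814035030) − (0.3612193933) = 0.4015876127
Divide by 2^1 − 1 = 1.
So the Richardson estimate is 0.4015876127.
Shift from A(h/2): +0.0201841097.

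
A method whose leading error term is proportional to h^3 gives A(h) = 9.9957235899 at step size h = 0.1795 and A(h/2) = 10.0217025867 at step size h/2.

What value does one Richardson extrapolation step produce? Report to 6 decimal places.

10.025414

Order 3 gives 2^r = 8 and 2^r − 1 = 7.
Top: 8(10.0217025867) − (9.9957235899) = 70.1778971037
Divide by 2^3 − 1 = 7.
70.1778971037 ÷ 7 = 10.0254138720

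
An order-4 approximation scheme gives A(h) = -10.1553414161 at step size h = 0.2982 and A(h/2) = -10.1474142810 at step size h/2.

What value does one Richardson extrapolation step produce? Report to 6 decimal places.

-10.146886

Method order is 4; weight 2^4 = 16.
Numerator 16*A(h/2) − A(h) = 16*(-10.1474142810) − (-10.1553414161) = -152.2032870799
Extrapolated: (-152.2032870799) / 15 = -10.1468858053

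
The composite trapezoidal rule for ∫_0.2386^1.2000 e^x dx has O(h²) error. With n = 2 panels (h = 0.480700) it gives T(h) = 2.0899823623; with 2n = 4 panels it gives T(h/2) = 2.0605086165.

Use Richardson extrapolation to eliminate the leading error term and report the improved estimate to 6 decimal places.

2.050684

Leading term ∝ h^2; use weight 4 = 2^2.
Difference of the inputs: 2.0605086165 − 2.0899823623 = -0.0294737458
Divide by 2^2 − 1 = 3: (-0.0294737458)/3 = -0.0098245819
R = 2.0605086165 − 0.0098245819 = 2.0506840346
Shift from A(h/2): −0.0098245819.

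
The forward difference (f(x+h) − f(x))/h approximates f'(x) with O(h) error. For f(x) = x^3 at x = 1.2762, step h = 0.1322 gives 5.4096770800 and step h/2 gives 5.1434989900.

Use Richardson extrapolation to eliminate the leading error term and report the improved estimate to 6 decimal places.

With r = 1 the leading error scales as h^1, so the weight is 2^1 = 2.
2*5.1434989900 = 10.2869979800; subtract 5.4096770800 → 4.8773209000
R = 4.8773209000/1 = 4.8773209000
Correction |R − A(h/2)| = 2.662e-01; gap |A(h/2) − A(h)| = 2.662e-01.

4.877321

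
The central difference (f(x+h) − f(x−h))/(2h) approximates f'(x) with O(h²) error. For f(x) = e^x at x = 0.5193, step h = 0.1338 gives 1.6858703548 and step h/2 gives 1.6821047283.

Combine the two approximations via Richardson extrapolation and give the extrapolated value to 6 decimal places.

With r = 2 the leading error scales as h^2, so the weight is 2^2 = 4.
4·1.6821047283 − 1.6858703548 = 5.0425485584
Extrapolated: 5.0425485584 / 3 = 1.6808495195

1.680850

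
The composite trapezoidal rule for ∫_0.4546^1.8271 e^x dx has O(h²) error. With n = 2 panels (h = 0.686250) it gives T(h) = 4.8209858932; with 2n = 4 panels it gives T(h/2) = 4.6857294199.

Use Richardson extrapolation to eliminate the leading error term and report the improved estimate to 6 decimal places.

4.640644

With r = 2 the leading error scales as h^2, so the weight is 2^2 = 4.
2^2 × A(h/2) = 18.7429176796; minus A(h) gives 13.9219317864.
13.9219317864 ÷ 3 = 4.6406439288
Correction |R − A(h/2)| = 4.509e-02; gap |A(h/2) − A(h)| = 1.353e-01.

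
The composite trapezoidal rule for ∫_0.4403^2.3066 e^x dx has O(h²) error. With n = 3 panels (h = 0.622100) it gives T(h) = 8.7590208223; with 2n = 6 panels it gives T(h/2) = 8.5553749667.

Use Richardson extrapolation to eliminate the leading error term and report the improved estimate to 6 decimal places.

8.487493

With r = 2 the leading error scales as h^2, so the weight is 2^2 = 4.
4×8.5553749667 = 34.2214998668; 34.2214998668 − 8.7590208223 = 25.4624790445
Extrapolated: 25.4624790445 / 3 = 8.4874930148
Correction |R − A(h/2)| = 6.788e-02; gap |A(h/2) − A(h)| = 2.036e-01.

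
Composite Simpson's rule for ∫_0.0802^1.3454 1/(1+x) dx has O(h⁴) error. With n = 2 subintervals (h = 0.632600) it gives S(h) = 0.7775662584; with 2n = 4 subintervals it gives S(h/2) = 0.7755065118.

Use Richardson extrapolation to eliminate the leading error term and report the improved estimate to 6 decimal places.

0.775369

r = 4: numerator weight 16, denominator 15.
Top: 16(0.7755065118) − (0.7775662584) = 11.6305379304
Extrapolated: 11.6305379304 / 15 = 0.7753691954
Shift from A(h/2): −0.0001373164.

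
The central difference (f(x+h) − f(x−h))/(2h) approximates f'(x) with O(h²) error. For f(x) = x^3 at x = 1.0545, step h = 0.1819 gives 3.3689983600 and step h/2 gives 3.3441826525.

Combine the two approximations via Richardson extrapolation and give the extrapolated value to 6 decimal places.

Error is O(h^2); halving h shrinks it by 2^2 = 4.
4*3.3441826525 = 13.3767306100; subtract 3.3689983600 → 10.0077322500
R = 10.0077322500/3 = 3.3359107500

3.335911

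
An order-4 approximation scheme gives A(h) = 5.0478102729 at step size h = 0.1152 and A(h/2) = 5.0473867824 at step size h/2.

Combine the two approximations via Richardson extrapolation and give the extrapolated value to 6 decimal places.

r = 4: numerator weight 16, denominator 15.
A(h/2) − A(h) = 5.0473867824 − 5.0478102729 = -0.0004234905
Divide by 2^4 − 1 = 15: (-0.0004234905)/15 = -0.0000282327
R = 5.0473867824 − 0.0000282327 = 5.0473585497
Gap between inputs: 4.235e-04; correction applied: −0.0000282327.

5.047359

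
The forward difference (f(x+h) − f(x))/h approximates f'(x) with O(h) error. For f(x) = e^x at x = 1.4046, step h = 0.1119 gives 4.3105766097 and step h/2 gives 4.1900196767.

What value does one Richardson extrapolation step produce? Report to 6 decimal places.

4.069463

r = 1, so 2^r = 2.
2×4.1900196767 − 4.3105766097 = 4.0694627437
4.0694627437 ÷ 1 = 4.0694627437
Shift from A(h/2): −0.1205569330.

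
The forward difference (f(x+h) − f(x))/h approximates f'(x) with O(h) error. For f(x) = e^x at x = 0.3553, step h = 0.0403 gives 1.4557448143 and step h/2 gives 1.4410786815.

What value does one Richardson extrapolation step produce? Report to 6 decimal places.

Order 1 gives 2^r = 2 and 2^r − 1 = 1.
2 × 1.4410786815 − 1.4557448143 = 1.4264125487
Divide by 2^1 − 1 = 1.
So the Richardson estimate is 1.4264125487.
Gap between inputs: 1.467e-02; correction applied: −0.0146661328.

1.426413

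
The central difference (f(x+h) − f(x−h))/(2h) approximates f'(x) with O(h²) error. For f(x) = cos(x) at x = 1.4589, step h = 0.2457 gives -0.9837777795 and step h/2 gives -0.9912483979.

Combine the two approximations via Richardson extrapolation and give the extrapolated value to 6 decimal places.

-0.993739

Order 2 gives 2^r = 4 and 2^r − 1 = 3.
Weighted: (-3.9649935916) − (-0.9837777795) = -2.9812158121
(-2.9812158121) ÷ 3 = -0.9937386040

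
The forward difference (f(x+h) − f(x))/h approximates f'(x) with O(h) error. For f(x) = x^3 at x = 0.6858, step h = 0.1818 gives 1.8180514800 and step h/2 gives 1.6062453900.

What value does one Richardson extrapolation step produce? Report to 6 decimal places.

1.394439

With r = 1 the leading error scales as h^1, so the weight is 2^1 = 2.
Top: 2(1.6062453900) − (1.8180514800) = 1.3944393000
Divide by 2^1 − 1 = 1.
R = 1.3944393000/1 = 1.3944393000
Gap between inputs: 2.118e-01; correction applied: −0.2118060900.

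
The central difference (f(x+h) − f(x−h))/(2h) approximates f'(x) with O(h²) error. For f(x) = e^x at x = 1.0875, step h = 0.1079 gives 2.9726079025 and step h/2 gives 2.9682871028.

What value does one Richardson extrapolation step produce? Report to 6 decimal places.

The method has order 2: 2^2 = 4.
Difference of the inputs: 2.9682871028 − 2.9726079025 = -0.0043207997
Correction (A(h/2) − A(h))/(4 − 1) = (-0.0043207997)/3 = -0.0014402666
R = 2.9682871028 − 0.0014402666 = 2.9668468362
Gap between inputs: 4.321e-03; correction applied: −0.0014402666.

2.966847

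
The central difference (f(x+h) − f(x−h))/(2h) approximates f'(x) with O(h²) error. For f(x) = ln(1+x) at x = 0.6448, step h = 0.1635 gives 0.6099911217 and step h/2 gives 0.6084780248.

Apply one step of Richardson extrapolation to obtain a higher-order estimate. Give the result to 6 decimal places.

0.607974

Leading term ∝ h^2; use weight 4 = 2^2.
Weighted: 2.4339120992 − 0.6099911217 = 1.8239209775
Divide by 2^2 − 1 = 3.
1.8239209775 ÷ 3 = 0.6079736592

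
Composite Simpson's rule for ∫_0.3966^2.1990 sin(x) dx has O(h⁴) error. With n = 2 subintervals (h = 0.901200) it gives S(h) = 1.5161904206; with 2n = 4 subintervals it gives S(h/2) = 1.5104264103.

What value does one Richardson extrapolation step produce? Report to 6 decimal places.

1.510042

With r = 4 the leading error scales as h^4, so the weight is 2^4 = 16.
Difference of the inputs: 1.5104264103 − 1.5161904206 = -0.0057640103
Correction (A(h/2) − A(h))/(16 − 1) = (-0.0057640103)/15 = -0.0003842674
R = A(h/2) + (A(h/2) − A(h))/15 = 1.5104264103 − 0.0003842674 = 1.5100421429
Shift from A(h/2): −0.0003842674.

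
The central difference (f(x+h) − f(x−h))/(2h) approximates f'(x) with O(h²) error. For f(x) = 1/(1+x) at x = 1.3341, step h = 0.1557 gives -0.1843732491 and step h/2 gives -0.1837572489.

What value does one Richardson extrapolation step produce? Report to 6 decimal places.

Method order is 2; weight 2^2 = 4.
4*(-0.1837572489) = -0.7350289956; subtract (-0.1843732491) → -0.5506557465
Denominator 4 − 1 = 3.
Result: -0.1835519155
Gap between inputs: 6.160e-04; correction applied: +0.0002053334.

-0.183552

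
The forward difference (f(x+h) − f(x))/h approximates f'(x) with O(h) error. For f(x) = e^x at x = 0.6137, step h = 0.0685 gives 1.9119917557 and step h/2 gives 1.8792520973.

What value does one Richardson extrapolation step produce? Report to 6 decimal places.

1.846512

Order 1 gives 2^r = 2 and 2^r − 1 = 1.
2*1.8792520973 − 1.9119917557 = 1.8465124389
Denominator 2 − 1 = 1.
Extrapolated: 1.8465124389 / 1 = 1.8465124389
Shift from A(h/2): −0.0327396584.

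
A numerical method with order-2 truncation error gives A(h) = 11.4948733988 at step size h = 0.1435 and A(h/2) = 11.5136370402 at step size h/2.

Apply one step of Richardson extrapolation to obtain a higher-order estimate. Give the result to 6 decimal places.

Order 2 gives 2^r = 4 and 2^r − 1 = 3.
4*11.5136370402 − 11.4948733988 = 34.5596747620
Denominator 4 − 1 = 3.
R = 34.5596747620/3 = 11.5198915873
Gap between inputs: 1.876e-02; correction applied: +0.0062545471.

11.519892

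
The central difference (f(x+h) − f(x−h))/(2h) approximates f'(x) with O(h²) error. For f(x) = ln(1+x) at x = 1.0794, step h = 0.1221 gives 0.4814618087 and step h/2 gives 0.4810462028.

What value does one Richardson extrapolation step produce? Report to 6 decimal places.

Leading term ∝ h^2; use weight 4 = 2^2.
4 × 0.4810462028 − 0.4814618087 = 1.4427230025
R = 1.4427230025/3 = 0.4809076675

0.480908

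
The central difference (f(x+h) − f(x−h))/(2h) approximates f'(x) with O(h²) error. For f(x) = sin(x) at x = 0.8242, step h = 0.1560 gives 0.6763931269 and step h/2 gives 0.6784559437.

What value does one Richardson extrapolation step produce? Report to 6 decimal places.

0.679144

Leading term ∝ h^2; use weight 4 = 2^2.
A(h/2) − A(h) = 0.6784559437 − 0.6763931269 = 0.0020628168
Correction (A(h/2) − A(h))/(4 − 1) = 0.0020628168/3 = 0.0006876056
R = A(h/2) + (A(h/2) − A(h))/3 = 0.6784559437 + 0.0006876056 = 0.6791435493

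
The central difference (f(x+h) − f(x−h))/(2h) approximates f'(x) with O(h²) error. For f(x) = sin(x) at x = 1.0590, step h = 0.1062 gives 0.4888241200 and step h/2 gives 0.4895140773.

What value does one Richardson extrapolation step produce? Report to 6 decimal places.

Leading term ∝ h^2; use weight 4 = 2^2.
Top: 4(0.4895140773) − (0.4888241200) = 1.4692321892
Extrapolated: 1.4692321892 / 3 = 0.4897440631
Shift from A(h/2): +0.0002299858.

0.489744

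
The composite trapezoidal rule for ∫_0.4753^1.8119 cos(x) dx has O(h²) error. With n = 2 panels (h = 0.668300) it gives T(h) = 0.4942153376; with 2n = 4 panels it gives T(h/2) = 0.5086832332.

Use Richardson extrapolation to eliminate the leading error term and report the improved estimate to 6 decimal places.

With r = 2 the leading error scales as h^2, so the weight is 2^2 = 4.
4*0.5086832332 − 0.4942153376 = 1.5405175952
Denominator 4 − 1 = 3.
So the Richardson estimate is 0.5135058651.

0.513506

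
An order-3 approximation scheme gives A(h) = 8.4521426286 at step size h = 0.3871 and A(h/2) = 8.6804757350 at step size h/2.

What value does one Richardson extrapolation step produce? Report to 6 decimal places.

8.713095

Error is O(h^3); halving h shrinks it by 2^3 = 8.
8 × 8.6804757350 = 69.4438058800; subtract 8.4521426286 → 60.9916632514
Divide by 2^3 − 1 = 7.
(8 × 8.6804757350 − 8.4521426286)/(8 − 1) = 8.7130947502
Shift from A(h/2): +0.0326190152.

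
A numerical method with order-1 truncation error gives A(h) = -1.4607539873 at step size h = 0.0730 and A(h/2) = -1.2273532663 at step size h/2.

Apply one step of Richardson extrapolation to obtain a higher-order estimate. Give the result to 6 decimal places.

r = 1: numerator weight 2, denominator 1.
2×(-1.2273532663) = -2.4547065326; (-2.4547065326) − (-1.4607539873) = -0.9939525453
(2×(-1.2273532663) − (-1.4607539873))/(2 − 1) = -0.9939525453
Gap between inputs: 2.334e-01; correction applied: +0.2334007210.

-0.993953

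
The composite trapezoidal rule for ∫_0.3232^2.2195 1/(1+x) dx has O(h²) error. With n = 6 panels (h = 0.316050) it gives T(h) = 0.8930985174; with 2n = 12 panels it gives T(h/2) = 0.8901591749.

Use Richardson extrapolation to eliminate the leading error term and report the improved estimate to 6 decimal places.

r = 2: numerator weight 4, denominator 3.
4×0.8901591749 − 0.8930985174 = 2.6675381822
Divide by 2^2 − 1 = 3.
So the Richardson estimate is 0.8891793941.

0.889179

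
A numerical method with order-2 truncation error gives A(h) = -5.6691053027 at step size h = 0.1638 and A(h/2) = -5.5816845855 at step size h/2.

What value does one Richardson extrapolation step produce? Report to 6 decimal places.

The method has order 2: 2^2 = 4.
Weighted: (-22.3267383420) − (-5.6691053027) = -16.6576330393
Divide by 2^2 − 1 = 3.
Extrapolated: (-16.6576330393) / 3 = -5.5525443464
Correction |R − A(h/2)| = 2.914e-02; gap |A(h/2) − A(h)| = 8.742e-02.

-5.552544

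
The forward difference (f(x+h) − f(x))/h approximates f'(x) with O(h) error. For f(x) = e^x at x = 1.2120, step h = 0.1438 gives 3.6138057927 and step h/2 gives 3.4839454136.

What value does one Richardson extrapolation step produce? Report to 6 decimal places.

3.354085

With r = 1 the leading error scales as h^1, so the weight is 2^1 = 2.
Numerator 2*A(h/2) − A(h) = 2*3.4839454136 − 3.6138057927 = 3.3540850345
Denominator 2 − 1 = 1.
(2*3.4839454136 − 3.6138057927)/(2 − 1) = 3.3540850345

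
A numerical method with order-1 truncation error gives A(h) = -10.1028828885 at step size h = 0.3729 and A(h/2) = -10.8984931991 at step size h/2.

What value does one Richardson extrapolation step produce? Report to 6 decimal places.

With r = 1 the leading error scales as h^1, so the weight is 2^1 = 2.
2*(-10.8984931991) = -21.7969863982; subtract (-10.1028828885) → -11.6941035097
Extrapolated: (-11.6941035097) / 1 = -11.6941035097
Shift from A(h/2): −0.7956103106.

-11.694104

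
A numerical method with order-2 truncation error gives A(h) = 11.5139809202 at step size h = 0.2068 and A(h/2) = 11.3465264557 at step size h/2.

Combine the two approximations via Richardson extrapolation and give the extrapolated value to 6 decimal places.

With r = 2 the leading error scales as h^2, so the weight is 2^2 = 4.
Difference of the inputs: 11.3465264557 − 11.5139809202 = -0.1674544645
Divide by 2^2 − 1 = 3: (-0.1674544645)/3 = -0.0558181548
R = A(h/2) + (A(h/2) − A(h))/3 = 11.3465264557 − 0.0558181548 = 11.2907083009
Gap between inputs: 1.675e-01; correction applied: −0.0558181548.

11.290708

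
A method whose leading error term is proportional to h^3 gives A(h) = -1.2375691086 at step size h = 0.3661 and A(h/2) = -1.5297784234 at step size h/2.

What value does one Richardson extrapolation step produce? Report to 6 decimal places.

-1.571523

r = 3: numerator weight 8, denominator 7.
8×(-1.5297784234) = -12.2382273872; (-12.2382273872) − (-1.2375691086) = -11.0006582786
Extrapolated: (-11.0006582786) / 7 = -1.5715226112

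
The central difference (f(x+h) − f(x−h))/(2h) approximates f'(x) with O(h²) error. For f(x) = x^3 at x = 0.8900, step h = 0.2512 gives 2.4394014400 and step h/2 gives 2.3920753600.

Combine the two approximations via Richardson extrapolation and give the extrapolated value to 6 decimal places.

2.376300

Method order is 2; weight 2^2 = 4.
4·2.3920753600 = 9.5683014400; subtract 2.4394014400 → 7.1289000000
Divide by 2^2 − 1 = 3.
Extrapolated: 7.1289000000 / 3 = 2.3763000000
Shift from A(h/2): −0.0157753600.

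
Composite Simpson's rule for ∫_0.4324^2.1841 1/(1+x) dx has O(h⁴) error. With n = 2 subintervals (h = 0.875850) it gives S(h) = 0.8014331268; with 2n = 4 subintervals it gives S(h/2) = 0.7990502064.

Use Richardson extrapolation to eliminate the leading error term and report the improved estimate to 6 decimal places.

0.798891

The method has order 4: 2^4 = 16.
A(h/2) − A(h) = 0.7990502064 − 0.8014331268 = -0.0023829204
Correction (A(h/2) − A(h))/(16 − 1) = (-0.0023829204)/15 = -0.0001588614
R = A(h/2) + (A(h/2) − A(h))/15 = 0.7990502064 − 0.0001588614 = 0.7988913450
Correction |R − A(h/2)| = 1.589e-04; gap |A(h/2) − A(h)| = 2.383e-03.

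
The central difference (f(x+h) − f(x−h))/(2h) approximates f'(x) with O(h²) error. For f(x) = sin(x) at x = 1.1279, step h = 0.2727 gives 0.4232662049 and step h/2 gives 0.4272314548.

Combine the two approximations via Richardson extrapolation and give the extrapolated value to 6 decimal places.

0.428553

Leading term ∝ h^2; use weight 4 = 2^2.
4×0.4272314548 = 1.7089258192; 1.7089258192 − 0.4232662049 = 1.2856596143
1.2856596143 ÷ 3 = 0.4285532048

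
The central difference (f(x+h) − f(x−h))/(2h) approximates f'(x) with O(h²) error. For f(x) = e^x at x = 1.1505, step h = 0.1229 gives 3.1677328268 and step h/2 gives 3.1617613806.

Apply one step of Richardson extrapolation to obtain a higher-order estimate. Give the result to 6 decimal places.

With r = 2 the leading error scales as h^2, so the weight is 2^2 = 4.
Weighted: 12.6470455224 − 3.1677328268 = 9.4793126956
Extrapolated: 9.4793126956 / 3 = 3.1597708985

3.159771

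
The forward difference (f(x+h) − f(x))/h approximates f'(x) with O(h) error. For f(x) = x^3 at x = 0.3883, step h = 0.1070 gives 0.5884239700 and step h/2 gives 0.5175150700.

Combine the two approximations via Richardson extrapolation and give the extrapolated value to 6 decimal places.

Order 1 gives 2^r = 2 and 2^r − 1 = 1.
Numerator 2*A(h/2) − A(h) = 2*0.5175150700 − 0.5884239700 = 0.4466061700
R = 0.4466061700/1 = 0.4466061700
Correction |R − A(h/2)| = 7.091e-02; gap |A(h/2) − A(h)| = 7.091e-02.

0.446606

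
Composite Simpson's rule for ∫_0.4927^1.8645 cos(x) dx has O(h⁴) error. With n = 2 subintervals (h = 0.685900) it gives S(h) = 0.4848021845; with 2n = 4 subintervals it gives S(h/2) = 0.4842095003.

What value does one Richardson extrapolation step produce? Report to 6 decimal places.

Leading term ∝ h^4; use weight 16 = 2^4.
2^4 × A(h/2) = 7.7473520048; minus A(h) gives 7.2625498203.
Extrapolated: 7.2625498203 / 15 = 0.4841699880
Shift from A(h/2): −0.0000395123.

0.484170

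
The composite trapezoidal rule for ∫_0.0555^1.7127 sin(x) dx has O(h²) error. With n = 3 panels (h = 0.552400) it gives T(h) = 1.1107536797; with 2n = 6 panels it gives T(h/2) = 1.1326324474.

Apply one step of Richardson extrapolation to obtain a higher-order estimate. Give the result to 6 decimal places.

Method order is 2; weight 2^2 = 4.
Weighted: 4.5305297896 − 1.1107536797 = 3.4197761099
Divide by 2^2 − 1 = 3.
Result: 1.1399253700
Correction |R − A(h/2)| = 7.293e-03; gap |A(h/2) − A(h)| = 2.188e-02.

1.139925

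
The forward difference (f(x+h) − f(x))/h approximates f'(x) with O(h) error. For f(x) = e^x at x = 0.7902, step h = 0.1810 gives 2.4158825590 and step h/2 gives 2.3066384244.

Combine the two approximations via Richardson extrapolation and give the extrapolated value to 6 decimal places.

Leading term ∝ h^1; use weight 2 = 2^1.
Difference of the inputs: 2.3066384244 − 2.4158825590 = -0.1092441346
Correction (A(h/2) − A(h))/(2 − 1) = (-0.1092441346)/1 = -0.1092441346
R = 2.3066384244 − 0.1092441346 = 2.1973942898

2.197394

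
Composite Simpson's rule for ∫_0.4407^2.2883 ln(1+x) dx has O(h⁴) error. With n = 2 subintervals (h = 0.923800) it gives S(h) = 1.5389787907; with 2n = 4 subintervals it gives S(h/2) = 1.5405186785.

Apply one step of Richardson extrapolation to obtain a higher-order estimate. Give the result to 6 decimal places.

1.540621

With r = 4 the leading error scales as h^4, so the weight is 2^4 = 16.
Weighted: 24.6482988560 − 1.5389787907 = 23.1093200653
R = 23.1093200653/15 = 1.5406213377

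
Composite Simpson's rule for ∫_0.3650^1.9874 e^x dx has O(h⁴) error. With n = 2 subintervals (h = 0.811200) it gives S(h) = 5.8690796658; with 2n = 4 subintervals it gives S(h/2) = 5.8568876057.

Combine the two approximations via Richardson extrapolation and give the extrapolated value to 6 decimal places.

5.856075

With r = 4 the leading error scales as h^4, so the weight is 2^4 = 16.
A(h/2) − A(h) = 5.8568876057 − 5.8690796658 = -0.0121920601
Correction (A(h/2) − A(h))/(16 − 1) = (-0.0121920601)/15 = -0.0008128040
R = 5.8568876057 − 0.0008128040 = 5.8560748017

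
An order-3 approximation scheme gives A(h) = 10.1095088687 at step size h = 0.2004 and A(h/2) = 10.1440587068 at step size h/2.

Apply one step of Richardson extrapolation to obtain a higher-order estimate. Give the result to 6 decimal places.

Leading term ∝ h^3; use weight 8 = 2^3.
Weighted: 81.1524696544 − 10.1095088687 = 71.0429607857
Denominator 8 − 1 = 7.
Extrapolated: 71.0429607857 / 7 = 10.1489943980
Gap between inputs: 3.455e-02; correction applied: +0.0049356912.

10.148994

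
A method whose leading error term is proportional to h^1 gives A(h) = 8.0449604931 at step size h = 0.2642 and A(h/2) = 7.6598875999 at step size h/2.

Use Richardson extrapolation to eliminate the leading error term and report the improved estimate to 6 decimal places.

7.274815

Order 1 gives 2^r = 2 and 2^r − 1 = 1.
2^1 × A(h/2) = 15.3197751998; minus A(h) gives 7.2748147067.
Denominator 2 − 1 = 1.
7.2748147067 ÷ 1 = 7.2748147067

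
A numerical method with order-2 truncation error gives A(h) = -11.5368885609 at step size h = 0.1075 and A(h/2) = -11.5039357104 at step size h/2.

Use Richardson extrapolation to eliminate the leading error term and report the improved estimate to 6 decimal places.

-11.492951

The method has order 2: 2^2 = 4.
Numerator 4 × A(h/2) − A(h) = 4 × (-11.5039357104) − (-11.5368885609) = -34.4788542807
Denominator 4 − 1 = 3.
Result: -11.4929514269
Gap between inputs: 3.295e-02; correction applied: +0.0109842835.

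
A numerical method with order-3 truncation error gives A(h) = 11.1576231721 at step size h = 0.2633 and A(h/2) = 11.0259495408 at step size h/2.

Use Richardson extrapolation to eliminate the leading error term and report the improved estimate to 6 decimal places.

With r = 3 the leading error scales as h^3, so the weight is 2^3 = 8.
Difference of the inputs: 11.0259495408 − 11.1576231721 = -0.1316736313
Correction (A(h/2) − A(h))/(8 − 1) = (-0.1316736313)/7 = -0.0188105188
R = 11.0259495408 − 0.0188105188 = 11.0071390220
Shift from A(h/2): −0.0188105188.

11.007139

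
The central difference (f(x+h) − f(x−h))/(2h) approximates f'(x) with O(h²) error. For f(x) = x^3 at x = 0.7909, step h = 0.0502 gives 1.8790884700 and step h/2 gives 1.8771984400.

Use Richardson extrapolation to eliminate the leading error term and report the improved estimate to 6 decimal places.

The method has order 2: 2^2 = 4.
Top: 4(1.8771984400) − (1.8790884700) = 5.6297052900
R = 5.6297052900/3 = 1.8765684300
Correction |R − A(h/2)| = 6.300e-04; gap |A(h/2) − A(h)| = 1.890e-03.

1.876568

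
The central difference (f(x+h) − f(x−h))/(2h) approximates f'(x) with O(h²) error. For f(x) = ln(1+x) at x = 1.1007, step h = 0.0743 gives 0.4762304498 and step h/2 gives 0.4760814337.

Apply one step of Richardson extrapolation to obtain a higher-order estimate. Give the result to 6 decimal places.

r = 2, so 2^r = 4.
Numerator 4·A(h/2) − A(h) = 4·0.4760814337 − 0.4762304498 = 1.4280952850
Denominator 4 − 1 = 3.
1.4280952850 ÷ 3 = 0.4760317617

0.476032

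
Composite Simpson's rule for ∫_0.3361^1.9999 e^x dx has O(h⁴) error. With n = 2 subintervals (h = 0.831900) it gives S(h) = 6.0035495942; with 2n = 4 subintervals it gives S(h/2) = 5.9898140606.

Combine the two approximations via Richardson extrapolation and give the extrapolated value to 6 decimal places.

With r = 4 the leading error scales as h^4, so the weight is 2^4 = 16.
2^4·A(h/2) = 95.8370249696; minus A(h) gives 89.8334753754.
R = 89.8334753754/15 = 5.9888983584

5.988898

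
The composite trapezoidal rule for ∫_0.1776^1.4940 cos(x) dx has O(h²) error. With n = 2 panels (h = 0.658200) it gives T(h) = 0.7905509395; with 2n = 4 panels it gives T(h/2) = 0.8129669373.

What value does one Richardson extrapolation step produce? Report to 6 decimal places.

0.820439

r = 2, so 2^r = 4.
Top: 4(0.8129669373) − (0.7905509395) = 2.4613168097
Denominator 4 − 1 = 3.
Result: 0.8204389366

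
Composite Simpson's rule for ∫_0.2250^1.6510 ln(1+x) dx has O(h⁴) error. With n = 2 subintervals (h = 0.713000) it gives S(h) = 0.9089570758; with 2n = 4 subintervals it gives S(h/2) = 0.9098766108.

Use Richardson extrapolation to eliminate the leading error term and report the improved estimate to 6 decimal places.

Error is O(h^4); halving h shrinks it by 2^4 = 16.
A(h/2) − A(h) = 0.9098766108 − 0.9089570758 = 0.0009195350
Divide by 2^4 − 1 = 15: 0.0009195350/15 = 0.0000613023
R = A(h/2) + (A(h/2) − A(h))/15 = 0.9098766108 + 0.0000613023 = 0.9099379131

0.909938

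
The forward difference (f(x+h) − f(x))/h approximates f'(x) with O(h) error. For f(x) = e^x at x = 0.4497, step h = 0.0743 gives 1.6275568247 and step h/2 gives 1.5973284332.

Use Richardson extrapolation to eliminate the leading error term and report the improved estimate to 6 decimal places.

With r = 1 the leading error scales as h^1, so the weight is 2^1 = 2.
A(h/2) − A(h) = 1.5973284332 − 1.6275568247 = -0.0302283915
Correction (A(h/2) − A(h))/(2 − 1) = (-0.0302283915)/1 = -0.0302283915
R = A(h/2) + (A(h/2) − A(h))/1 = 1.5973284332 − 0.0302283915 = 1.5671000417
Correction |R − A(h/2)| = 3.023e-02; gap |A(h/2) − A(h)| = 3.023e-02.

1.567100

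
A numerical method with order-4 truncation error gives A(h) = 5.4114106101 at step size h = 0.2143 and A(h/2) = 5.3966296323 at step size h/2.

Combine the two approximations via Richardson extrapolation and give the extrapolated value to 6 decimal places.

The method has order 4: 2^4 = 16.
16*5.3966296323 = 86.3460741168; subtract 5.4114106101 → 80.9346635067
Divide by 2^4 − 1 = 15.
R = 80.9346635067/15 = 5.3956442338

5.395644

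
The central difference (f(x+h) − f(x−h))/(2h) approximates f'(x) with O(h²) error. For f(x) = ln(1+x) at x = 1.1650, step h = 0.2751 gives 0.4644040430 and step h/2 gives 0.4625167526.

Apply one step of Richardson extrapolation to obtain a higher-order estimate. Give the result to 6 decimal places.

Error is O(h^2); halving h shrinks it by 2^2 = 4.
Numerator 4 × A(h/2) − A(h) = 4 × 0.4625167526 − 0.4644040430 = 1.3856629674
Divide by 2^2 − 1 = 3.
So the Richardson estimate is 0.4618876558.

0.461888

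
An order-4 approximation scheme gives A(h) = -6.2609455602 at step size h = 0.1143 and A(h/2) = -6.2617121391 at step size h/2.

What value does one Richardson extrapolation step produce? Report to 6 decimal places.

Leading term ∝ h^4; use weight 16 = 2^4.
16*(-6.2617121391) = -100.1873942256; subtract (-6.2609455602) → -93.9264486654
(16*(-6.2617121391) − (-6.2609455602))/(16 − 1) = -6.2617632444
Correction |R − A(h/2)| = 5.111e-05; gap |A(h/2) − A(h)| = 7.666e-04.

-6.261763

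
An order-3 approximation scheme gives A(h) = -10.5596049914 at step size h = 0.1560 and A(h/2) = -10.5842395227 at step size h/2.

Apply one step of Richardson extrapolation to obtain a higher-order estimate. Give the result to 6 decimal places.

r = 3, so 2^r = 8.
8*(-10.5842395227) = -84.6739161816; (-84.6739161816) − (-10.5596049914) = -74.1143111902
Extrapolated: (-74.1143111902) / 7 = -10.5877587415
Correction |R − A(h/2)| = 3.519e-03; gap |A(h/2) − A(h)| = 2.463e-02.

-10.587759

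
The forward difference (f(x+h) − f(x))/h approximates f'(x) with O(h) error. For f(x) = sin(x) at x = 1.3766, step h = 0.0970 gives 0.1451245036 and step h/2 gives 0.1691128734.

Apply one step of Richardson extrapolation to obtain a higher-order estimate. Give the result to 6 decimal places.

0.193101

Leading term ∝ h^1; use weight 2 = 2^1.
2*0.1691128734 = 0.3382257468; subtract 0.1451245036 → 0.1931012432
Divide by 2^1 − 1 = 1.
So the Richardson estimate is 0.1931012432.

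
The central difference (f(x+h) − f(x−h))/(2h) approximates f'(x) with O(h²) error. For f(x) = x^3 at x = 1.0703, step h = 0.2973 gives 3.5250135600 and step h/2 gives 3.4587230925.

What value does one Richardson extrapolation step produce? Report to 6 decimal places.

r = 2: numerator weight 4, denominator 3.
4·3.4587230925 = 13.8348923700; subtract 3.5250135600 → 10.3098788100
Divide by 2^2 − 1 = 3.
Extrapolated: 10.3098788100 / 3 = 3.4366262700

3.436626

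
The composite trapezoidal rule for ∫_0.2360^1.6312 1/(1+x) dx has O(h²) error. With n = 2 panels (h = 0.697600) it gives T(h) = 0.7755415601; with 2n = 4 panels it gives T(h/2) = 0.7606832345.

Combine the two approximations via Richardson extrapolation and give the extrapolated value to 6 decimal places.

Leading term ∝ h^2; use weight 4 = 2^2.
4 × 0.7606832345 − 0.7755415601 = 2.2671913779
(4 × 0.7606832345 − 0.7755415601)/(4 − 1) = 0.7557304593

0.755730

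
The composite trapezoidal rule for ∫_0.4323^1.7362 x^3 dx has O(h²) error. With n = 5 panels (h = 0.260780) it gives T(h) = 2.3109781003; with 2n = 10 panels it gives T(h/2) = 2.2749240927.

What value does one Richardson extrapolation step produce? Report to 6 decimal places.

2.262906

r = 2, so 2^r = 4.
4×2.2749240927 − 2.3109781003 = 6.7887182705
R = 6.7887182705/3 = 2.2629060902
Gap between inputs: 3.605e-02; correction applied: −0.0120180025.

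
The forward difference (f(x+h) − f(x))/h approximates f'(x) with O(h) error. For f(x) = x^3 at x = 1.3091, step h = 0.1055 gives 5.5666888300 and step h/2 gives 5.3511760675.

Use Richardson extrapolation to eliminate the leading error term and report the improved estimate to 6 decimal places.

The method has order 1: 2^1 = 2.
2×5.3511760675 = 10.7023521350; subtract 5.5666888300 → 5.1356633050
5.1356633050 ÷ 1 = 5.1356633050

5.135663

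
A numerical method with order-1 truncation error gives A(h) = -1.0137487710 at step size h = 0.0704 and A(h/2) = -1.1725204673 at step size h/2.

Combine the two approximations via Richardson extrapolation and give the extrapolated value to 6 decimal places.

Method order is 1; weight 2^1 = 2.
2×(-1.1725204673) = -2.3450409346; subtract (-1.0137487710) → -1.3312921636
Divide by 2^1 − 1 = 1.
(-1.3312921636) ÷ 1 = -1.3312921636
Correction |R − A(h/2)| = 1.588e-01; gap |A(h/2) − A(h)| = 1.588e-01.

-1.331292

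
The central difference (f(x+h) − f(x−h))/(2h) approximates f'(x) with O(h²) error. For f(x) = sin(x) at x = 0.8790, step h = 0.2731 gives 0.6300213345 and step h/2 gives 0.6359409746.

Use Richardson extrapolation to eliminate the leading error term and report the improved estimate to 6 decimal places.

0.637914

Method order is 2; weight 2^2 = 4.
Top: 4(0.6359409746) − (0.6300213345) = 1.9137425639
1.9137425639 ÷ 3 = 0.6379141880
Correction |R − A(h/2)| = 1.973e-03; gap |A(h/2) − A(h)| = 5.920e-03.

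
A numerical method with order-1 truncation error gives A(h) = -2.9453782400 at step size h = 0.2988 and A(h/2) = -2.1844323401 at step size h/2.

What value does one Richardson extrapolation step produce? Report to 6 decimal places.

With r = 1 the leading error scales as h^1, so the weight is 2^1 = 2.
2·(-2.1844323401) − (-2.9453782400) = -1.4234864402
Denominator 2 − 1 = 1.
Result: -1.4234864402

-1.423486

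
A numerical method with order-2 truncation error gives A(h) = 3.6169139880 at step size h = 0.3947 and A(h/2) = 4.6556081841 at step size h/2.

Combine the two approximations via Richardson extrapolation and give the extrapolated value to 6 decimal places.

5.001840

Leading term ∝ h^2; use weight 4 = 2^2.
4×4.6556081841 = 18.6224327364; 18.6224327364 − 3.6169139880 = 15.0055187484
Divide by 2^2 − 1 = 3.
R = 15.0055187484/3 = 5.0018395828
Gap between inputs: 1.039e+00; correction applied: +0.3462313987.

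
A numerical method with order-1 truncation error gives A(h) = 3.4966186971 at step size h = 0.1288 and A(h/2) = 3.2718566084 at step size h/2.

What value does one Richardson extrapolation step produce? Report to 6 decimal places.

3.047095

r = 1, so 2^r = 2.
Numerator 2 × A(h/2) − A(h) = 2 × 3.2718566084 − 3.4966186971 = 3.0470945197
Divide by 2^1 − 1 = 1.
(2 × 3.2718566084 − 3.4966186971)/(2 − 1) = 3.0470945197
Shift from A(h/2): −0.2247620887.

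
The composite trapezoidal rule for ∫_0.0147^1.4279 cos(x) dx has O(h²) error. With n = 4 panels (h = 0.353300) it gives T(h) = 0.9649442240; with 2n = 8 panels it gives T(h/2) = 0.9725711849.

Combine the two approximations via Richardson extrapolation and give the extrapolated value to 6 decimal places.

0.975114

The method has order 2: 2^2 = 4.
4×0.9725711849 = 3.8902847396; subtract 0.9649442240 → 2.9253405156
2.9253405156 ÷ 3 = 0.9751135052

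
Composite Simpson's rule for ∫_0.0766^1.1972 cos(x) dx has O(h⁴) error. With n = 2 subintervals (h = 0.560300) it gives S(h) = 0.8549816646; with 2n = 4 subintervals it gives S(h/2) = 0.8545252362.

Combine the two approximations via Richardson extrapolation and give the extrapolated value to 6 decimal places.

0.854495

Error is O(h^4); halving h shrinks it by 2^4 = 16.
16·0.8545252362 = 13.6724037792; subtract 0.8549816646 → 12.8174221146
Divide by 2^4 − 1 = 15.
So the Richardson estimate is 0.8544948076.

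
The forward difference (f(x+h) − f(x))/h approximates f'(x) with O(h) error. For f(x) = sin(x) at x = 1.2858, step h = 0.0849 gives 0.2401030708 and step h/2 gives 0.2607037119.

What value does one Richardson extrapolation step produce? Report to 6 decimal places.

r = 1, so 2^r = 2.
2×0.2607037119 − 0.2401030708 = 0.2813043530
0.2813043530 ÷ 1 = 0.2813043530

0.281304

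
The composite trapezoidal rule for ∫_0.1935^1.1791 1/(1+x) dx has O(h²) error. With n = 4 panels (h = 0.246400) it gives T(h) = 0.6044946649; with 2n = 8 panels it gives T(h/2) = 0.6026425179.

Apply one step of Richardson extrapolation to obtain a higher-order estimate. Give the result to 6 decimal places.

0.602025

r = 2, so 2^r = 4.
Difference of the inputs: 0.6026425179 − 0.6044946649 = -0.0018521470
Divide by 2^2 − 1 = 3: (-0.0018521470)/3 = -0.0006173823
R = 0.6026425179 − 0.0006173823 = 0.6020251356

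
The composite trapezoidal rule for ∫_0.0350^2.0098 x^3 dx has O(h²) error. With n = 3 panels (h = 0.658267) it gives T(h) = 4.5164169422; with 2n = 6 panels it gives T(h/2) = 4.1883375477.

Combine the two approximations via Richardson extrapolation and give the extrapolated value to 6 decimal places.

The method has order 2: 2^2 = 4.
Numerator 4 × A(h/2) − A(h) = 4 × 4.1883375477 − 4.5164169422 = 12.2369332486
(4 × 4.1883375477 − 4.5164169422)/(4 − 1) = 4.0789777495
Correction |R − A(h/2)| = 1.094e-01; gap |A(h/2) − A(h)| = 3.281e-01.

4.078978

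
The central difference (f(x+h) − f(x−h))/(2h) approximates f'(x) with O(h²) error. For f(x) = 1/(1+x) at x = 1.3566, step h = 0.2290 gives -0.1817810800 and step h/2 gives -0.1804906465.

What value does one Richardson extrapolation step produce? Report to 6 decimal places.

Error is O(h^2); halving h shrinks it by 2^2 = 4.
4×(-0.1804906465) = -0.7219625860; (-0.7219625860) − (-0.1817810800) = -0.5401815060
Denominator 4 − 1 = 3.
Result: -0.1800605020

-0.180061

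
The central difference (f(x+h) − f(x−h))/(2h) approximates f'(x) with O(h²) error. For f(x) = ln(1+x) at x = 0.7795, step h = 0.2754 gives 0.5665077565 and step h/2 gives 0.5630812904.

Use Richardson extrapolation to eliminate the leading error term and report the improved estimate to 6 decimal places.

0.561939

Error is O(h^2); halving h shrinks it by 2^2 = 4.
4·0.5630812904 − 0.5665077565 = 1.6858174051
Divide by 2^2 − 1 = 3.
R = 1.6858174051/3 = 0.5619391350
Gap between inputs: 3.426e-03; correction applied: −0.0011421554.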